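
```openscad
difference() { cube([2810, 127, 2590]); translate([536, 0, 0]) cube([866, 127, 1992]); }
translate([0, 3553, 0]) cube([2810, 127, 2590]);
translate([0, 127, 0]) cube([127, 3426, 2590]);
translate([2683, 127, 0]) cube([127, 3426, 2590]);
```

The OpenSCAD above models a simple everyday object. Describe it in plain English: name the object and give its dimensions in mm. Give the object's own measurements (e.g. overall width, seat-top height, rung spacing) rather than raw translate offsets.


A single room: four walls, each 2590 mm tall and 127 mm thick, enclosing an outside footprint 2810×3680 mm (x × y), no floor or roof. The front and back walls (−y and +y sides) run the full x-width; the side walls fit between their inner faces. A door opening 866 mm wide and 1992 mm tall is cut through the front wall from the floor up, its −x edge 536 mm from the wall's −x end.


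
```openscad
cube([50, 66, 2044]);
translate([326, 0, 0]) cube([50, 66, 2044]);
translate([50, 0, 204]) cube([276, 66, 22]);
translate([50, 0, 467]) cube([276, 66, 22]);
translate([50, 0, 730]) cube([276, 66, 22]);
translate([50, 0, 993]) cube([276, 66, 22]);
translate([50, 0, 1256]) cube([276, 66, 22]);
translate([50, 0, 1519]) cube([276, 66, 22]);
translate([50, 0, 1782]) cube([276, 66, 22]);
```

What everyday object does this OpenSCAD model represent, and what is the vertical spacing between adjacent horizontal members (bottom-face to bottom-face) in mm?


A ladder. The rung spacing is 263 mm.

Two tall 50×66 posts with 7 short bars between them — a ladder. Adjacent rungs sit at z = 204 and z = 467, so the spacing is 467 − 204 = 263 mm.


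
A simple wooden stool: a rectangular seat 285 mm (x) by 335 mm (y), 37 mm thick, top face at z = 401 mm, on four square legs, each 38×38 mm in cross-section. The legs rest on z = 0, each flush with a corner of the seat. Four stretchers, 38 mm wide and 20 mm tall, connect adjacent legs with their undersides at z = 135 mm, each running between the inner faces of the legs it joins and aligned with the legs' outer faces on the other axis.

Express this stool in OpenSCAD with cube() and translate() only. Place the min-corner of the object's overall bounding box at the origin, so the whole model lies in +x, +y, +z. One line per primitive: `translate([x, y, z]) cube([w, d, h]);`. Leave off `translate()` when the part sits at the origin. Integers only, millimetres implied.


translate([0, 0, 364]) cube([285, 335, 37]);
cube([38, 38, 364]);
translate([247, 0, 0]) cube([38, 38, 364]);
translate([0, 297, 0]) cube([38, 38, 364]);
translate([247, 297, 0]) cube([38, 38, 364]);
translate([38, 0, 135]) cube([209, 38, 20]);
translate([38, 297, 135]) cube([209, 38, 20]);
translate([0, 38, 135]) cube([38, 259, 20]);
translate([247, 38, 135]) cube([38, 259, 20]);


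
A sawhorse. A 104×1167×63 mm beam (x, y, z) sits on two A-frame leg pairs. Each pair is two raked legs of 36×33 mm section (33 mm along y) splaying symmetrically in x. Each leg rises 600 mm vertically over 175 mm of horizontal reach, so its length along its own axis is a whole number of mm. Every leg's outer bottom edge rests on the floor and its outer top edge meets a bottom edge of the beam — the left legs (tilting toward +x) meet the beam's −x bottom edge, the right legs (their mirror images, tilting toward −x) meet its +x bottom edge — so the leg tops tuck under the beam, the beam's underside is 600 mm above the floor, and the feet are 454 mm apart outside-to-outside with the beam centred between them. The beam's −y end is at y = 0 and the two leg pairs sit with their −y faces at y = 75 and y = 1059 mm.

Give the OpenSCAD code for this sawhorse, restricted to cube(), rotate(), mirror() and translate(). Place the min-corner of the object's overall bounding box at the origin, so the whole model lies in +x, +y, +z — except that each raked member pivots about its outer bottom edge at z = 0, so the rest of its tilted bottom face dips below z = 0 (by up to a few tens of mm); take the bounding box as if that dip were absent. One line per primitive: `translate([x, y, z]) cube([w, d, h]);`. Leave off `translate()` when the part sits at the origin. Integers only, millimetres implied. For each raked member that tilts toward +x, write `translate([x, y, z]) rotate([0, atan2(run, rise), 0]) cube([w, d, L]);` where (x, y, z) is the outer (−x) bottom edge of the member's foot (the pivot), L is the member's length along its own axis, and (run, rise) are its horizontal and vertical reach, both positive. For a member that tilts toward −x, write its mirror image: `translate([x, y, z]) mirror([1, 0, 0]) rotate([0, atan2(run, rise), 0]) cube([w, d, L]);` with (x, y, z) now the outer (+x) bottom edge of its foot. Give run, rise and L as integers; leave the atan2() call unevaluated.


translate([175, 0, 600]) cube([104, 1167, 63]);
translate([0, 75, 0]) rotate([0, atan2(175, 600), 0]) cube([36, 33, 625]);
translate([454, 75, 0]) mirror([1, 0, 0]) rotate([0, atan2(175, 600), 0]) cube([36, 33, 625]);
translate([0, 1059, 0]) rotate([0, atan2(175, 600), 0]) cube([36, 33, 625]);
translate([454, 1059, 0]) mirror([1, 0, 0]) rotate([0, atan2(175, 600), 0]) cube([36, 33, 625]);


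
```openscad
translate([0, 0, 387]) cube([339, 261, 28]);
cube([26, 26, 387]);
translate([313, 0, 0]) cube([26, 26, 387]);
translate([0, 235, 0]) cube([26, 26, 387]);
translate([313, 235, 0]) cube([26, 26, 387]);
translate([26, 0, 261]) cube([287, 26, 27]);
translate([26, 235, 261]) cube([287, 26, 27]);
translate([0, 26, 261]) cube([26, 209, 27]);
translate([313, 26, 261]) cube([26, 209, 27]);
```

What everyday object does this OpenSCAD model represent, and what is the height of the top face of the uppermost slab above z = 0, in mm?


A stool. The seat height is 415 mm.

A 339×261×28 slab at z = 387 on four corner posts — a stool. The seat top is 387 + 28 = 415 mm.


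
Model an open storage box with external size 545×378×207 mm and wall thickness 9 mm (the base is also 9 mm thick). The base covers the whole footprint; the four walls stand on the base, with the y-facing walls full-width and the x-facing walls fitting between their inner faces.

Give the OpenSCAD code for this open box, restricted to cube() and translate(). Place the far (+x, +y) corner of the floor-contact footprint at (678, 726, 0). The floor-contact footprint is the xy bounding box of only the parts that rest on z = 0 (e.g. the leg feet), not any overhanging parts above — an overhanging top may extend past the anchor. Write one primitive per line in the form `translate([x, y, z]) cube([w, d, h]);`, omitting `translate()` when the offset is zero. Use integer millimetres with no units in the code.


translate([133, 348, 0]) cube([545, 378, 9]);
translate([133, 348, 9]) cube([545, 9, 198]);
translate([133, 717, 9]) cube([545, 9, 198]);
translate([133, 357, 9]) cube([9, 360, 198]);
translate([669, 357, 9]) cube([9, 360, 198]);


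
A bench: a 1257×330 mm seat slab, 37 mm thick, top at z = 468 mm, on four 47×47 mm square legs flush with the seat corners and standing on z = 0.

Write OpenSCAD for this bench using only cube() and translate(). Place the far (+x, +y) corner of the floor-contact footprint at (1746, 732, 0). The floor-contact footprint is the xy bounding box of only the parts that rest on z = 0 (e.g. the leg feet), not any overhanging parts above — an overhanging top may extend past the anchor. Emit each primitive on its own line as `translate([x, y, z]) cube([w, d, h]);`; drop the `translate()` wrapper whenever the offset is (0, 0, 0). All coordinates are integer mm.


translate([489, 402, 431]) cube([1257, 330, 37]);
translate([489, 402, 0]) cube([47, 47, 431]);
translate([489, 685, 0]) cube([47, 47, 431]);
translate([1699, 402, 0]) cube([47, 47, 431]);
translate([1699, 685, 0]) cube([47, 47, 431]);


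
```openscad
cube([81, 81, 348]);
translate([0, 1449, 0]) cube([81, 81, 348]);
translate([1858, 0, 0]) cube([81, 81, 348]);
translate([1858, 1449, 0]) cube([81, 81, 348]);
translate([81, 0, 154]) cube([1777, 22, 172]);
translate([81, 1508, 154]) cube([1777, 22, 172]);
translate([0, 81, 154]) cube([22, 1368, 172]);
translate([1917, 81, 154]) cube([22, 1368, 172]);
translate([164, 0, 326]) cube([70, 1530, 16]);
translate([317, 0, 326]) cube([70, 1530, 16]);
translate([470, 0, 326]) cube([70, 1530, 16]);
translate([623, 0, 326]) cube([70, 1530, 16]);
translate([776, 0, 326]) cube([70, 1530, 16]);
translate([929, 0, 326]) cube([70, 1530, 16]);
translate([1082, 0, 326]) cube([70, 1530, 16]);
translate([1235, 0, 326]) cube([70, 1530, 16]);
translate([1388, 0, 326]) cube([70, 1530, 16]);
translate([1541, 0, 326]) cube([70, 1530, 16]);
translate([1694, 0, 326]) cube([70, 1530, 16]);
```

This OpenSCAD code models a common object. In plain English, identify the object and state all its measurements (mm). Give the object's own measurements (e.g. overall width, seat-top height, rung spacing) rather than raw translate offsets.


A bed frame 1939 mm long (x) by 1530 mm wide (y). Four 81×81 mm corner posts, 348 mm tall, at the corners of the footprint. Four rails of 22 mm thickness and 172 mm height run between adjacent posts with their undersides at z = 154 mm, their outer faces flush with the outside of the frame (the two x-running rails run between the posts' inner faces; the two y-running rails run between the posts' inner faces). 11 slats, each 70 mm wide (x) and 16 mm thick, lie across the top of the two x-running rails, running the full 1530 mm width of the frame in y; along x they sit between the end posts with a 83 mm gap after the −x posts and between neighbouring slats, leaving 94 mm before the +x posts.


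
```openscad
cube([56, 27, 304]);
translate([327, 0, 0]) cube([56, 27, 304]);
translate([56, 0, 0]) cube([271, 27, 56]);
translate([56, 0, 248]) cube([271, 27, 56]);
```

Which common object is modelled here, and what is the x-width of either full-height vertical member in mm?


A picture frame. The border width is 56 mm.

Four thin pieces enclosing a rectangular opening — a picture frame. The two full-height stiles are 304 mm tall; the top rail sits at z = 248 and is 56 mm tall, so the border above the opening is 304 − 248 = 56 mm, matching the stile x-width.


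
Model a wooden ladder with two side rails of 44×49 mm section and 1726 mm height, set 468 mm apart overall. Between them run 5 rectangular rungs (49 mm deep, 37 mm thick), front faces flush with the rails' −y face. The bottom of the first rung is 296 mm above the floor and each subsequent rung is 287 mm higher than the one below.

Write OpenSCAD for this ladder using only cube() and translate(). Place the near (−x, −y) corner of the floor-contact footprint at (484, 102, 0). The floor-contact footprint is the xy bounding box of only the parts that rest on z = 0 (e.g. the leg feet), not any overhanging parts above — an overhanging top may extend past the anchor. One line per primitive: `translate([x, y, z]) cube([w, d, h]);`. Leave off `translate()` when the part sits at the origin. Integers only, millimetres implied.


translate([484, 102, 0]) cube([44, 49, 1726]);
translate([908, 102, 0]) cube([44, 49, 1726]);
translate([528, 102, 296]) cube([380, 49, 37]);
translate([528, 102, 583]) cube([380, 49, 37]);
translate([528, 102, 870]) cube([380, 49, 37]);
translate([528, 102, 1157]) cube([380, 49, 37]);
translate([528, 102, 1444]) cube([380, 49, 37]);


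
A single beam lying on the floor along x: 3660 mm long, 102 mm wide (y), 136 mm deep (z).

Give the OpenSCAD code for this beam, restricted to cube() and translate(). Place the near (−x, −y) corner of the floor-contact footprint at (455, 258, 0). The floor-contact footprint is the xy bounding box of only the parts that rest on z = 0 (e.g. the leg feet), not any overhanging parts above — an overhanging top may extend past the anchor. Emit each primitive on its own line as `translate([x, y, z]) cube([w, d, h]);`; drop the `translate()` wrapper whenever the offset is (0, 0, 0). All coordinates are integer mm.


translate([455, 258, 0]) cube([3660, 102, 136]);


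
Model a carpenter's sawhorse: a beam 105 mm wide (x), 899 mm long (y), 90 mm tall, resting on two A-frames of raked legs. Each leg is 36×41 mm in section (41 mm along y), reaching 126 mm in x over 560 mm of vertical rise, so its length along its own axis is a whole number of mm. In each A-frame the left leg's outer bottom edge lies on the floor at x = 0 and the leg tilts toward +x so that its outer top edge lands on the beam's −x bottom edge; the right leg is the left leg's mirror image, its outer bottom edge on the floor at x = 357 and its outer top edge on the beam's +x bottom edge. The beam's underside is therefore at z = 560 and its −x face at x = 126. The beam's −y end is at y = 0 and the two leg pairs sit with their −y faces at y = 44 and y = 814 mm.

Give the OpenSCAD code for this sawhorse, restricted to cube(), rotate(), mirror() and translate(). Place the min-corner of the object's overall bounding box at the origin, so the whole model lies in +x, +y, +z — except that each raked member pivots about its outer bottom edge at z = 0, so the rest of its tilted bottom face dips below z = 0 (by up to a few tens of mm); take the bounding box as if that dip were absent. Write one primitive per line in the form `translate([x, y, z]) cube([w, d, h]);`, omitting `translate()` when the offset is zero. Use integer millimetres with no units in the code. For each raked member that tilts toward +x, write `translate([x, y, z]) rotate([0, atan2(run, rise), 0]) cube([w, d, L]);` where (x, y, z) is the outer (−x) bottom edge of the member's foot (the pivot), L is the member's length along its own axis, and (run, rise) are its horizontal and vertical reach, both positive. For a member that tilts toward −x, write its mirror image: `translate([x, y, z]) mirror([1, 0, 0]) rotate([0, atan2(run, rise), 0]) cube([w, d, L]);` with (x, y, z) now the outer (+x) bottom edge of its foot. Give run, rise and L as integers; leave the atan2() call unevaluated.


// leg length = √(126² + 560²) = 574
// right-leg outer foot x = 2·126 + 105 = 357
// beam min-corner = (126, 0, 560)
translate([126, 0, 560]) cube([105, 899, 90]);
translate([0, 44, 0]) rotate([0, atan2(126, 560), 0]) cube([36, 41, 574]);
translate([357, 44, 0]) mirror([1, 0, 0]) rotate([0, atan2(126, 560), 0]) cube([36, 41, 574]);
translate([0, 814, 0]) rotate([0, atan2(126, 560), 0]) cube([36, 41, 574]);
translate([357, 814, 0]) mirror([1, 0, 0]) rotate([0, atan2(126, 560), 0]) cube([36, 41, 574]);


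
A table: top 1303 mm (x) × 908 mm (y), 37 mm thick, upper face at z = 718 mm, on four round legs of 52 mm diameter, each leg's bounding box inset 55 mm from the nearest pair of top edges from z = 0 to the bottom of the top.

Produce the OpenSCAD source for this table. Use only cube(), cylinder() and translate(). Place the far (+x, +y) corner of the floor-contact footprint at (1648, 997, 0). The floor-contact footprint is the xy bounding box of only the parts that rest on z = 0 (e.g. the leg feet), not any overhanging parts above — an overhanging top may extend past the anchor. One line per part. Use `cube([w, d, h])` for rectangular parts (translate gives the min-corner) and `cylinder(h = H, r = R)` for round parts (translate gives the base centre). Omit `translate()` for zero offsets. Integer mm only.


translate([400, 144, 681]) cube([1303, 908, 37]);
translate([481, 225, 0]) cylinder(h = 681, r = 26);
translate([1622, 225, 0]) cylinder(h = 681, r = 26);
translate([481, 971, 0]) cylinder(h = 681, r = 26);
translate([1622, 971, 0]) cylinder(h = 681, r = 26);


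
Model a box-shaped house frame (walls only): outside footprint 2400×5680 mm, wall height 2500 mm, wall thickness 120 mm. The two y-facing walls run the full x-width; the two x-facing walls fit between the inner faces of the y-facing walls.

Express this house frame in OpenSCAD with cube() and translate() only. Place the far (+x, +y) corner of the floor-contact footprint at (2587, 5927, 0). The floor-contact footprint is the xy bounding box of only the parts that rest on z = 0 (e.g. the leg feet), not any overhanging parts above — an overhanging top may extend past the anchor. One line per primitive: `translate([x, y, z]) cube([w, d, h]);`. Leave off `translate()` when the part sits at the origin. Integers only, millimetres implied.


translate([187, 247, 0]) cube([2400, 120, 2500]);
translate([187, 5807, 0]) cube([2400, 120, 2500]);
translate([187, 367, 0]) cube([120, 5440, 2500]);
translate([2467, 367, 0]) cube([120, 5440, 2500]);


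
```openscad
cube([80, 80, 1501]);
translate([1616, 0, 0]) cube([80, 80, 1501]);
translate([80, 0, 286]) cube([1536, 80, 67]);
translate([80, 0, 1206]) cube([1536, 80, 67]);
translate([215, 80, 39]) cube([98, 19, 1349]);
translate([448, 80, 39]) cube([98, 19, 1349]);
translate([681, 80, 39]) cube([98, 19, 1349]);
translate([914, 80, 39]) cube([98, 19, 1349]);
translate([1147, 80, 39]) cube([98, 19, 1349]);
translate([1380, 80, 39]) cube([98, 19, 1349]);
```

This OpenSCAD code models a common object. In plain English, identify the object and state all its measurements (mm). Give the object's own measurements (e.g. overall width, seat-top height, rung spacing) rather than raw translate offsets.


A fence section. Two 80×80 mm posts, 1501 mm tall, stand on the floor with a clear span of 1536 mm between their inner faces. Two horizontal rails of 80×67 mm section span the gap between the posts with their undersides at z = 286 mm and z = 1206 mm, flush with the posts' −y face. 6 pickets, each 98 mm wide, 19 mm thick and 1349 mm tall, are fixed to the +y face of the rails with their bottoms at z = 39 mm, spaced across the span with a 135 mm gap after the −x post and between neighbouring pickets, with 138 mm left before the +x post.


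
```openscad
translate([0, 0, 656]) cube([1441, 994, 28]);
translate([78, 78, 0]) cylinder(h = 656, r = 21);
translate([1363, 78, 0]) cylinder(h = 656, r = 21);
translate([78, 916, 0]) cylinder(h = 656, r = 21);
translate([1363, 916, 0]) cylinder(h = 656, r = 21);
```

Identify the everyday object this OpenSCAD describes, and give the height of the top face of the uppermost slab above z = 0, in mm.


A table. The table height is 684 mm.

A 1441×994×28 slab sits at z = 656 on four Ø42 mm round legs — a table. The top surface is at 656 + 28 = 684 mm.


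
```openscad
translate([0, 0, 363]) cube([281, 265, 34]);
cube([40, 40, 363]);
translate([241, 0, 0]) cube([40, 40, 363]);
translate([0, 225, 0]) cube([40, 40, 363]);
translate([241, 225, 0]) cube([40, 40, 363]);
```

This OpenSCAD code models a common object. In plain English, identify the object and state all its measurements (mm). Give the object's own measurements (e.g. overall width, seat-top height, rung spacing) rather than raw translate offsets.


A simple wooden stool: a rectangular seat 281 mm (x) by 265 mm (y), 34 mm thick, top face at z = 397 mm, on four square legs, each 40×40 mm in cross-section. The legs rest on z = 0, each flush with a corner of the seat.


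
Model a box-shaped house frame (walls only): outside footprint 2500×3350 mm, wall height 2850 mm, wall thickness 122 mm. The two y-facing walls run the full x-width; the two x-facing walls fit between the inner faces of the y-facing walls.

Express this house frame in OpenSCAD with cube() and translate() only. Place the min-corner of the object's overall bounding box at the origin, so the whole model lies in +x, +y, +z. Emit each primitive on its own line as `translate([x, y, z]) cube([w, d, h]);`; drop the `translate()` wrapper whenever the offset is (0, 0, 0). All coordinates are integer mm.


cube([2500, 122, 2850]);
translate([0, 3228, 0]) cube([2500, 122, 2850]);
translate([0, 122, 0]) cube([122, 3106, 2850]);
translate([2378, 122, 0]) cube([122, 3106, 2850]);


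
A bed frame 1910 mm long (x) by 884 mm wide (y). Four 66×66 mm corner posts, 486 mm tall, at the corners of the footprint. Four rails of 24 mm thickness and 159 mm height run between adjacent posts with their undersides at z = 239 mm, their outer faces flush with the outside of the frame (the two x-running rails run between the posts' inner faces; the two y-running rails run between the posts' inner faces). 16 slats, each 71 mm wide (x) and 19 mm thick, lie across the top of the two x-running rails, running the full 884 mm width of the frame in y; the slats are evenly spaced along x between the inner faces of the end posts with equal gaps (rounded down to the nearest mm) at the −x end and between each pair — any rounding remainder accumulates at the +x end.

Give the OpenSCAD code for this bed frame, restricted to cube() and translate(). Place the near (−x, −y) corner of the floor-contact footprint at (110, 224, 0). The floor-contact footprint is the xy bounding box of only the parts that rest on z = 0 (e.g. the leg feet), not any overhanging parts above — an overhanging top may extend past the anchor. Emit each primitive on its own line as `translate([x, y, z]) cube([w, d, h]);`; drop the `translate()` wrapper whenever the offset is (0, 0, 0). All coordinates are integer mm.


translate([110, 224, 0]) cube([66, 66, 486]);
translate([110, 1042, 0]) cube([66, 66, 486]);
translate([1954, 224, 0]) cube([66, 66, 486]);
translate([1954, 1042, 0]) cube([66, 66, 486]);
translate([176, 224, 239]) cube([1778, 24, 159]);
translate([176, 1084, 239]) cube([1778, 24, 159]);
translate([110, 290, 239]) cube([24, 752, 159]);
translate([1996, 290, 239]) cube([24, 752, 159]);
translate([213, 224, 398]) cube([71, 884, 19]);
translate([321, 224, 398]) cube([71, 884, 19]);
translate([429, 224, 398]) cube([71, 884, 19]);
translate([537, 224, 398]) cube([71, 884, 19]);
translate([645, 224, 398]) cube([71, 884, 19]);
translate([753, 224, 398]) cube([71, 884, 19]);
translate([861, 224, 398]) cube([71, 884, 19]);
translate([969, 224, 398]) cube([71, 884, 19]);
translate([1077, 224, 398]) cube([71, 884, 19]);
translate([1185, 224, 398]) cube([71, 884, 19]);
translate([1293, 224, 398]) cube([71, 884, 19]);
translate([1401, 224, 398]) cube([71, 884, 19]);
translate([1509, 224, 398]) cube([71, 884, 19]);
translate([1617, 224, 398]) cube([71, 884, 19]);
translate([1725, 224, 398]) cube([71, 884, 19]);
translate([1833, 224, 398]) cube([71, 884, 19]);


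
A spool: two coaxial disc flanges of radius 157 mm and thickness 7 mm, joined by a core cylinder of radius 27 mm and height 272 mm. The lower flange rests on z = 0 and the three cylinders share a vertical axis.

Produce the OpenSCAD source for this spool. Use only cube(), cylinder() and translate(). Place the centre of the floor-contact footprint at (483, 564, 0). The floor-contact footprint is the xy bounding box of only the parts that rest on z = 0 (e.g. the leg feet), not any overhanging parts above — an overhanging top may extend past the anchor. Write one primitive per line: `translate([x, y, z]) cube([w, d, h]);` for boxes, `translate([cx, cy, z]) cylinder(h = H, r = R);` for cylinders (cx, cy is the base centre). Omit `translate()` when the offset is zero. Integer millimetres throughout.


translate([483, 564, 0]) cylinder(h = 7, r = 157);
translate([483, 564, 7]) cylinder(h = 272, r = 27);
translate([483, 564, 279]) cylinder(h = 7, r = 157);


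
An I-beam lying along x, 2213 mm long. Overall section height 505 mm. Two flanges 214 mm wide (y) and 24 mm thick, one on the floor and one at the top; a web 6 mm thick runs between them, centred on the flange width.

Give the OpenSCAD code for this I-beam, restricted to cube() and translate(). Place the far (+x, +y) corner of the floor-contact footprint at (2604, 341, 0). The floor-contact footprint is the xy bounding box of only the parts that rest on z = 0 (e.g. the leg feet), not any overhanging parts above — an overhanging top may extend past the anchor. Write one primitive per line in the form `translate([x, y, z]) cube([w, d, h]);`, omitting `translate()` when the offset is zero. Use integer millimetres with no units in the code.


translate([391, 127, 0]) cube([2213, 214, 24]);
translate([391, 231, 24]) cube([2213, 6, 457]);
translate([391, 127, 481]) cube([2213, 214, 24]);


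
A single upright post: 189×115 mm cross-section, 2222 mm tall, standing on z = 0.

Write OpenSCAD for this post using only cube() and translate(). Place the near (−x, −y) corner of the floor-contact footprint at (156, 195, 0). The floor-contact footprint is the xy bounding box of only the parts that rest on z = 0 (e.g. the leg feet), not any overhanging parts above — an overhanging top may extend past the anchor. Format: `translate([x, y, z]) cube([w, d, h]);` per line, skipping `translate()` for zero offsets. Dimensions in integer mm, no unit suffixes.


translate([156, 195, 0]) cube([189, 115, 2222]);


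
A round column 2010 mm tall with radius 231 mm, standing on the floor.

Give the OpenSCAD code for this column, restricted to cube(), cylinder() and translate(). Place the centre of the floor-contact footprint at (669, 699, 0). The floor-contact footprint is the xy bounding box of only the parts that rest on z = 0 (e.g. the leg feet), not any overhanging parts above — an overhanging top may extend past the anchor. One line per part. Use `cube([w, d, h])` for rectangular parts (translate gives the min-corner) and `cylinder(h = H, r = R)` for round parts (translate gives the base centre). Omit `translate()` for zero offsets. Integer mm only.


translate([669, 699, 0]) cylinder(h = 2010, r = 231);


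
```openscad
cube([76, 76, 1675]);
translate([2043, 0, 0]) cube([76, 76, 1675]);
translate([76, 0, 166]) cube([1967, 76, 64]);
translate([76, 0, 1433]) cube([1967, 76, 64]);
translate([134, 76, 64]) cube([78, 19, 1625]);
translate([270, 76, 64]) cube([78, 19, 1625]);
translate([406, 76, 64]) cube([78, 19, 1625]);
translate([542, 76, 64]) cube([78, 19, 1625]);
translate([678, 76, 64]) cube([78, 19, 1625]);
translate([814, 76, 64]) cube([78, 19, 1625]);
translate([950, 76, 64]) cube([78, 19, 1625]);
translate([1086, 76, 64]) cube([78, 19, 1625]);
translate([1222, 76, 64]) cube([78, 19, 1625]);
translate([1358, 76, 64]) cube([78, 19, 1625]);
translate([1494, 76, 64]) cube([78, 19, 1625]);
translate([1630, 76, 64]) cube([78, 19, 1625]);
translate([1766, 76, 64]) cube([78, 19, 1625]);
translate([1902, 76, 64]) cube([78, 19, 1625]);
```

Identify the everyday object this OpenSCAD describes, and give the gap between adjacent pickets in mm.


A fence section. The picket gap is 58 mm.

Two posts, two rails, 14 pickets — a fence section. Span 1967 mm holds 14 pickets of 78 mm with 15 equal gaps: ⌊(1967 − 14·78) / 15⌋ = 58 mm.


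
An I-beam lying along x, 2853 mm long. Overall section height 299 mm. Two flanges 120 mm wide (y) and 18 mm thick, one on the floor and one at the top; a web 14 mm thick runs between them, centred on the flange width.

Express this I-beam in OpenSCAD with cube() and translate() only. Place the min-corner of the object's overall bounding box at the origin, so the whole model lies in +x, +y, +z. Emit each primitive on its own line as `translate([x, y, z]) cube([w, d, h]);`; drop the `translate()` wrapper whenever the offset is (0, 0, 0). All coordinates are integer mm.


cube([2853, 120, 18]);
translate([0, 53, 18]) cube([2853, 14, 263]);
translate([0, 0, 281]) cube([2853, 120, 18]);


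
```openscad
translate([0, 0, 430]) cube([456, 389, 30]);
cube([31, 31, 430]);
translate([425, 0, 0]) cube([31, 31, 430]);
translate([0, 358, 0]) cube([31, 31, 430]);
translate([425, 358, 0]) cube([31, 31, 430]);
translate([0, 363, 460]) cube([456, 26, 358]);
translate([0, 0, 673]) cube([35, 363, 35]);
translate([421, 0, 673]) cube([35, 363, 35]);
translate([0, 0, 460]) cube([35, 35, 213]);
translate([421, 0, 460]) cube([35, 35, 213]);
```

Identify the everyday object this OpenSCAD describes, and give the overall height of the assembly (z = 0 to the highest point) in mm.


A chair. The overall height is 818 mm.

A slab on four corner posts with a tall panel at the back — a chair. The seat slab sits at z = 430 with thickness 30, and the 358 mm backrest starts at the seat top, so the overall height is 430 + 30 + 358 = 818 mm.


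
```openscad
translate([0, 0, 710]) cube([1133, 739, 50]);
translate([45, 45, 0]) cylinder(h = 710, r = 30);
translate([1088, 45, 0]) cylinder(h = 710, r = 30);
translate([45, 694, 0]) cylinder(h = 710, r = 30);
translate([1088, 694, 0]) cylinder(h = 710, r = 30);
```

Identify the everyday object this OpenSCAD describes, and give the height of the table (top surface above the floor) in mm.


A table. The table height is 760 mm.

A 1133×739×50 slab sits at z = 710 on four Ø60 mm round legs — a table. The top surface is at 710 + 50 = 760 mm.


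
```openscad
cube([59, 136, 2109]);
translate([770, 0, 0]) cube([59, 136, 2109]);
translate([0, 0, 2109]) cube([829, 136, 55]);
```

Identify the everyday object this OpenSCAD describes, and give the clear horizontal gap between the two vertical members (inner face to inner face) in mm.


A door frame. The clear opening width is 711 mm.

Two 2109 mm tall posts with a header on top — a door frame. The left jamb is 59 mm wide at x = 0; the right jamb starts at x = 770. The clear opening is 770 − 59 = 711 mm.


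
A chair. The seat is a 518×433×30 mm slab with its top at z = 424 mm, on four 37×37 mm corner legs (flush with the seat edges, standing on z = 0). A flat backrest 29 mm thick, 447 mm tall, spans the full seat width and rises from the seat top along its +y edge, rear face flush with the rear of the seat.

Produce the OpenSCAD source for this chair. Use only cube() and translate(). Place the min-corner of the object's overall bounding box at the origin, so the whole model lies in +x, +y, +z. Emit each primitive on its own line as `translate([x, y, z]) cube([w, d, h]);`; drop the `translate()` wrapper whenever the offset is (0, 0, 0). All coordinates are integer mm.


translate([0, 0, 394]) cube([518, 433, 30]);
cube([37, 37, 394]);
translate([481, 0, 0]) cube([37, 37, 394]);
translate([0, 396, 0]) cube([37, 37, 394]);
translate([481, 396, 0]) cube([37, 37, 394]);
translate([0, 404, 424]) cube([518, 29, 447]);


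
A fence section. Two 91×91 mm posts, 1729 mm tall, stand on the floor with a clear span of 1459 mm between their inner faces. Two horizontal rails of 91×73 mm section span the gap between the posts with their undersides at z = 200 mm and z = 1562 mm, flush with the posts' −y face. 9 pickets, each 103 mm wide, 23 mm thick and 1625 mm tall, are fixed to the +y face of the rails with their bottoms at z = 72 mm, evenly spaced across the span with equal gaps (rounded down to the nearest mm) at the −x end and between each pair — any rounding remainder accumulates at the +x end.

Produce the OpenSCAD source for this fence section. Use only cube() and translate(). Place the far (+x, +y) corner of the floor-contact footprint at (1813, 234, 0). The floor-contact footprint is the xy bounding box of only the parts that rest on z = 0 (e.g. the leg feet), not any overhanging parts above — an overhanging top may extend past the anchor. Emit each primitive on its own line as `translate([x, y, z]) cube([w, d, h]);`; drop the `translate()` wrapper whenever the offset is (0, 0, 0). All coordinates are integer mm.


translate([172, 143, 0]) cube([91, 91, 1729]);
translate([1722, 143, 0]) cube([91, 91, 1729]);
translate([263, 143, 200]) cube([1459, 91, 73]);
translate([263, 143, 1562]) cube([1459, 91, 73]);
translate([316, 234, 72]) cube([103, 23, 1625]);
translate([472, 234, 72]) cube([103, 23, 1625]);
translate([628, 234, 72]) cube([103, 23, 1625]);
translate([784, 234, 72]) cube([103, 23, 1625]);
translate([940, 234, 72]) cube([103, 23, 1625]);
translate([1096, 234, 72]) cube([103, 23, 1625]);
translate([1252, 234, 72]) cube([103, 23, 1625]);
translate([1408, 234, 72]) cube([103, 23, 1625]);
translate([1564, 234, 72]) cube([103, 23, 1625]);


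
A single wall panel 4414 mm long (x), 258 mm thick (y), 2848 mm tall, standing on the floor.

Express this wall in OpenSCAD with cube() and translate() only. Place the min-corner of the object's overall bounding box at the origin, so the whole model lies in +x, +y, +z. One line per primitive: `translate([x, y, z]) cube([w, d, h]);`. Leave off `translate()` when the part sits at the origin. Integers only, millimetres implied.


cube([4414, 258, 2848]);


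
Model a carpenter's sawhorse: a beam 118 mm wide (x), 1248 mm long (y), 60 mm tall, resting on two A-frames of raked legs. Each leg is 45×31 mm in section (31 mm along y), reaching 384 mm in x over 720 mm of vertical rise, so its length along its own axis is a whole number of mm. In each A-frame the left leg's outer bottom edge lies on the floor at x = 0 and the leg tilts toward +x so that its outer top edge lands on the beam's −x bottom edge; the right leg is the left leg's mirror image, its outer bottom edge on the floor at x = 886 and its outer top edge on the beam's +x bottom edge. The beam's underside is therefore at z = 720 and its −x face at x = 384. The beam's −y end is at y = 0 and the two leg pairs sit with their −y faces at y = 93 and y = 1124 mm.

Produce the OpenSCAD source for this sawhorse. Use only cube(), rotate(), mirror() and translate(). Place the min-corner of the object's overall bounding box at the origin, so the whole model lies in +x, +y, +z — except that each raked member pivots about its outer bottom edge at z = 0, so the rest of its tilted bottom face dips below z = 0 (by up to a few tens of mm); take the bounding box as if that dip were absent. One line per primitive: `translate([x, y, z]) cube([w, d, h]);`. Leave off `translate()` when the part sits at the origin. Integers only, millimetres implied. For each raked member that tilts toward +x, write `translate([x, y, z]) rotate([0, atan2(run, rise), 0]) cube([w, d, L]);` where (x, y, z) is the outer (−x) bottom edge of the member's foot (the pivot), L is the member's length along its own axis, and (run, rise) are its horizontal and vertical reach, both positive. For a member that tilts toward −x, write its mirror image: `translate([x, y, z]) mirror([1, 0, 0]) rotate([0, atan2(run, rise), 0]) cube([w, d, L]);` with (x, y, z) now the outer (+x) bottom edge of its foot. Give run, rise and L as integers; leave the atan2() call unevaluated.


translate([384, 0, 720]) cube([118, 1248, 60]);
translate([0, 93, 0]) rotate([0, atan2(384, 720), 0]) cube([45, 31, 816]);
translate([886, 93, 0]) mirror([1, 0, 0]) rotate([0, atan2(384, 720), 0]) cube([45, 31, 816]);
translate([0, 1124, 0]) rotate([0, atan2(384, 720), 0]) cube([45, 31, 816]);
translate([886, 1124, 0]) mirror([1, 0, 0]) rotate([0, atan2(384, 720), 0]) cube([45, 31, 816]);


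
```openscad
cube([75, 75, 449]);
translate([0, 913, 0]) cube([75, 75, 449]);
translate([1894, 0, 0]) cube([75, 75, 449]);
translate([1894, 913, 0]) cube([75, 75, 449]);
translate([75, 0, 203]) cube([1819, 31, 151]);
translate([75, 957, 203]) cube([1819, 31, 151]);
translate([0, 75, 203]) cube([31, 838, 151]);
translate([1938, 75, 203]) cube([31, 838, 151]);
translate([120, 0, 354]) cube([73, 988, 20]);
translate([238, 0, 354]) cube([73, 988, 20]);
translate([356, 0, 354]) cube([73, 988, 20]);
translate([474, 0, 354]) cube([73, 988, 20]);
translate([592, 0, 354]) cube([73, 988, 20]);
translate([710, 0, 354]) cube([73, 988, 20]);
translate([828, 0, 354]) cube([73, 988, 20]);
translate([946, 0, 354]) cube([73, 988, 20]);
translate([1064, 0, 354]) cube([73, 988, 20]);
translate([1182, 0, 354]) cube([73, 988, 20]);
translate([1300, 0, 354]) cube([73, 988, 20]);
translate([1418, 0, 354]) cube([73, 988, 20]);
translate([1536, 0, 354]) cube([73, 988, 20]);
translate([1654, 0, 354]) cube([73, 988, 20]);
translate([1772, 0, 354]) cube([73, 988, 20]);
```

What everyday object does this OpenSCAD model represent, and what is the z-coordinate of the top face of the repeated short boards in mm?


A bed frame. The slat-top height is 374 mm.

Four posts, four rails, and a row of slats — a bed frame. Slats sit on the rails at z = 203 + 151 = 354; with slat thickness 20, the top is 374 mm.


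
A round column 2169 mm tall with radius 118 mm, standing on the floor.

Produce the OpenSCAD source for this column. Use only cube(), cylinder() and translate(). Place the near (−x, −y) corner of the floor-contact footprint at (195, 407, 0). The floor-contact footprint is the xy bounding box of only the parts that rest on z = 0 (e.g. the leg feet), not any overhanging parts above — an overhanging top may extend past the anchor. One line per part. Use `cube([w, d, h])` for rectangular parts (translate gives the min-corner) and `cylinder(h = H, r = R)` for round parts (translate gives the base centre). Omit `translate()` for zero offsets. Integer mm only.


translate([313, 525, 0]) cylinder(h = 2169, r = 118);


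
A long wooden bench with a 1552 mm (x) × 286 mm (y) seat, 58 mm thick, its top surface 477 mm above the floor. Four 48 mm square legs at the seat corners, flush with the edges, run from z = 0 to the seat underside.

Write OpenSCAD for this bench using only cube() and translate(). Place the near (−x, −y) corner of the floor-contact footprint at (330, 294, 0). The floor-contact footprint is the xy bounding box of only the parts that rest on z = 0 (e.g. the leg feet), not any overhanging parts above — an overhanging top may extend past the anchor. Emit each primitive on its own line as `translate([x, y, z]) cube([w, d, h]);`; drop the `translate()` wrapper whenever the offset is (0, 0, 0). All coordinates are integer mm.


translate([330, 294, 419]) cube([1552, 286, 58]);
translate([330, 294, 0]) cube([48, 48, 419]);
translate([330, 532, 0]) cube([48, 48, 419]);
translate([1834, 294, 0]) cube([48, 48, 419]);
translate([1834, 532, 0]) cube([48, 48, 419]);


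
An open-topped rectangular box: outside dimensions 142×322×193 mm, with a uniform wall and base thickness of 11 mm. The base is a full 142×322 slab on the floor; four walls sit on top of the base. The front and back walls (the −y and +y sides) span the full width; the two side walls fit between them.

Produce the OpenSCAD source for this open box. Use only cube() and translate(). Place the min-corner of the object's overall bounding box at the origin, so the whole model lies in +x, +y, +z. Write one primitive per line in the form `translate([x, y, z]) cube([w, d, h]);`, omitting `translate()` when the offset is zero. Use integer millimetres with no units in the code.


cube([142, 322, 11]);
translate([0, 0, 11]) cube([142, 11, 182]);
translate([0, 311, 11]) cube([142, 11, 182]);
translate([0, 11, 11]) cube([11, 300, 182]);
translate([131, 11, 11]) cube([11, 300, 182]);


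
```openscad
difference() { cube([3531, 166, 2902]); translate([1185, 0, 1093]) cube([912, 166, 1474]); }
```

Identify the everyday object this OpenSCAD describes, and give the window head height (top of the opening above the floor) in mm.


A wall with a window opening. The window head height is 2567 mm.

A wall with a rectangular opening subtracted — a window. Sill at z = 1093, opening 1474 mm tall, so the head is at 1093 + 1474 = 2567 mm.


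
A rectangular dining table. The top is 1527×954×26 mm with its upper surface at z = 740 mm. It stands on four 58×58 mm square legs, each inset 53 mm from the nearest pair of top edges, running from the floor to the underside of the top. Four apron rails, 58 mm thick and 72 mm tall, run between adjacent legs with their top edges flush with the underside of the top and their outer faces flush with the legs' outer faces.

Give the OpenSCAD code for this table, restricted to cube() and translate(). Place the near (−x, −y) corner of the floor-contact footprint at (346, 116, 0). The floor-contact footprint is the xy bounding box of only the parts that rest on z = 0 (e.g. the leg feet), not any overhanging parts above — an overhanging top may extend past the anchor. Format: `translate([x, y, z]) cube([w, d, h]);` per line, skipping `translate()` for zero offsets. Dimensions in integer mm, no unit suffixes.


// leg_h = 740 - 26 = 714
// apron z = 714 - 72 = 642
translate([293, 63, 714]) cube([1527, 954, 26]);
translate([346, 116, 0]) cube([58, 58, 714]);
translate([1709, 116, 0]) cube([58, 58, 714]);
translate([346, 906, 0]) cube([58, 58, 714]);
translate([1709, 906, 0]) cube([58, 58, 714]);
translate([404, 116, 642]) cube([1305, 58, 72]);
translate([404, 906, 642]) cube([1305, 58, 72]);
translate([346, 174, 642]) cube([58, 732, 72]);
translate([1709, 174, 642]) cube([58, 732, 72]);
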